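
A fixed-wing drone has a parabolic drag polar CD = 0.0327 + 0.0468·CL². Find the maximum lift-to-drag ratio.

For CD = CD0 + K·CL², (L/D)max occurs at CL* = √(CD0/K) and equals 1/(2√(K·CD0)).
(L/D)max = 1/(2√(0.0468 × 0.0327)) = 1/(2 × 0.03912) = 12.8

(L/D)max = 12.8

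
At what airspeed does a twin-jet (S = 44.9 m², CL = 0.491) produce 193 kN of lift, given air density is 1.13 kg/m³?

v = 124 m/s

L = ½ρv²S·CL ⇒ v = √(2L/(ρ·S·CL))
v = √(2 × 1.93×10^5 / (1.13 × 44.9 × 0.491)) = √15490 = 124 m/s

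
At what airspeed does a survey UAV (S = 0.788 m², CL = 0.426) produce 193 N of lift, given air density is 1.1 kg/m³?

L = ½ρv²S·CL ⇒ v = √(2L/(ρ·S·CL))
v = √(2 × 193 / (1.1 × 0.788 × 0.426)) = √1045 = 32.3 m/s

v = 32.3 m/s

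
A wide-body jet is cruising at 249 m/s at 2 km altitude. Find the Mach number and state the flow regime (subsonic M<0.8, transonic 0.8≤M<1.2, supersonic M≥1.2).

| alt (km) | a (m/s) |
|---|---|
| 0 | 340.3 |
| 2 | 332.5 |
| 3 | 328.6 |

At 2 km, from the table: a = 332.5 m/s.
M = v/a = 249 / 332.5 = 0.749
M = 0.749 → subsonic.

M = 0.749 (subsonic)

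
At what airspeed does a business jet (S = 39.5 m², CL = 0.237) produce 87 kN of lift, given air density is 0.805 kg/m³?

L = ½ρv²S·CL ⇒ v = √(2L/(ρ·S·CL))
v = √(2 × 87000 / (0.805 × 39.5 × 0.237)) = √23090 = 152 m/s

v = 152 m/s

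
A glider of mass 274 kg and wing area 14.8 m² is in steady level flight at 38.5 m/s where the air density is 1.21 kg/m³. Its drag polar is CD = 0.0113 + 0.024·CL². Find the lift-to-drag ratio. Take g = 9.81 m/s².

L/D = 16.5

Weight W = mg = 274 × 9.81 = 2687.9 N; in level flight L = W.
Dynamic pressure q = 0.5 × 1.21 × 38.5² = 896.8 Pa.
Required CL = L/(qS) = 2687.9/(896.8·14.8) = 0.2025.
CD = 0.0113 + 0.024 × 0.2025² = 0.01228.
L/D = CL/CD = 0.2025 / 0.01228 = 16.5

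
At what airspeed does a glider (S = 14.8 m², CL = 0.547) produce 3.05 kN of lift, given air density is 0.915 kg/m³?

v = 28.7 m/s

L = ½ρv²S·CL ⇒ v = √(2L/(ρ·S·CL))
v = √(2 × 3050 / (0.915 × 14.8 × 0.547)) = √823.5 = 28.7 m/s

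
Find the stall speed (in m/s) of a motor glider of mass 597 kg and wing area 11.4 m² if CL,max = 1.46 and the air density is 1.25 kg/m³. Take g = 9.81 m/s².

Stall occurs when L = W at CL,max. W = mg = 597 × 9.81 = 5857 N.
From L = ½ρV²S·CL,max = W: V_stall = √(2W/(ρSCL,max)) = √(2·5857/(1.25·11.4·1.46))
V_stall = √563 = 23.7 m/s

V_stall = 23.7 m/s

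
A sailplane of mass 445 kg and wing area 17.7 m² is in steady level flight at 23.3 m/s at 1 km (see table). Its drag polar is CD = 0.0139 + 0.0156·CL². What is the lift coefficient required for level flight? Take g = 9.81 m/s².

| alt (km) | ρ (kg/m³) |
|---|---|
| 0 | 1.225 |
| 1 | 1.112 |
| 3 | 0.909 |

At 1 km, from the table: ρ = 1.112 kg/m³.
Level flight ⇒ L = W = m·g = 445 × 9.81 = 4365.4 N.
Dynamic pressure q = 0.5 × 1.112 × 23.3² = 301.8 Pa.
CL = 2W/(ρv²S) = 2×4365.4/(1.112×23.3²×17.7) = 0.8171.

CL = 0.817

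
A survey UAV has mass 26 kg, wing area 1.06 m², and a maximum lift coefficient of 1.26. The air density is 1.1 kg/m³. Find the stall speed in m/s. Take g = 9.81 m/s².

Weight W = mg = 26 × 9.81 = 255.1 N.
V_stall = √(2W/(ρ·S·CL,max)) = √(2 × 255.1 / (1.1 × 1.06 × 1.26))
V_stall = √347.2 = 18.6 m/s

V_stall = 18.6 m/s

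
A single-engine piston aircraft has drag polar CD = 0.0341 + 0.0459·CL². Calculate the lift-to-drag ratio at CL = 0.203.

CD = 0.0341 + 0.0459 × 0.203² = 0.03599
L/D = CL/CD = 0.203 / 0.03599 = 5.64

L/D = 5.64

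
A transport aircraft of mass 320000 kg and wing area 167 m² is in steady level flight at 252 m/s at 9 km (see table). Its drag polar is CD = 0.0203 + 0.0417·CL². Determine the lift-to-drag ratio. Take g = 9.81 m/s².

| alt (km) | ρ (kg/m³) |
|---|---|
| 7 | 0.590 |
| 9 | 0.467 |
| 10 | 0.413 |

At 9 km, from the table: ρ = 0.467 kg/m³.
Weight W = mg = 320000 × 9.81 = 3.1392×10^6 N; in level flight L = W.
Dynamic pressure q = 0.5 × 0.467 × 252² = 14830 Pa.
Required CL = L/(qS) = 3.1392×10^6/(14830·167) = 1.268.
CD = 0.0203 + 0.0417 × 1.268² = 0.08731.
L/D = CL/CD = 1.268 / 0.08731 = 14.5

L/D = 14.5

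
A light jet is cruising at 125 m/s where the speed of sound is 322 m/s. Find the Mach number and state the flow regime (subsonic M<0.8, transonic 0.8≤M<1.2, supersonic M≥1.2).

M = 0.388 (subsonic)

M = v/a = 125 / 322 = 0.388
M = 0.388 → subsonic.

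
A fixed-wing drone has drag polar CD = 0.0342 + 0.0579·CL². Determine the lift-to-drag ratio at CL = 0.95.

L/D = 11

CD = 0.0342 + 0.0579 × 0.95² = 0.08645
L/D = CL/CD = 0.95 / 0.08645 = 11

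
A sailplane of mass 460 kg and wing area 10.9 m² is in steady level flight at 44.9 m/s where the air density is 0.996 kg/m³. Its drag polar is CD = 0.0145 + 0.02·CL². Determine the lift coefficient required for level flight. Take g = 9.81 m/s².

Weight W = mg = 460 × 9.81 = 4512.6 N; in level flight L = W.
Dynamic pressure q = 0.5 × 0.996 × 44.9² = 1004 Pa.
Required CL = L/(qS) = 4512.6/(1004·10.9) = 0.4124.

CL = 0.412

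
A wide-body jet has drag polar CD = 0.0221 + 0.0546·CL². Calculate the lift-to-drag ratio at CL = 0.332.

CD = 0.0221 + 0.0546 × 0.332² = 0.02812
L/D = CL/CD = 0.332 / 0.02812 = 11.8

L/D = 11.8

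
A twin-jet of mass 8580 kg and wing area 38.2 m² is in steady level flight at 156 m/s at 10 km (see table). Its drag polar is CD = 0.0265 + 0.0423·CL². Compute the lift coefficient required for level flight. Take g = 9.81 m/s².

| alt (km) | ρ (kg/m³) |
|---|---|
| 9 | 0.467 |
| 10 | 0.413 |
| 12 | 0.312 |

At 10 km, from the table: ρ = 0.413 kg/m³.
In steady level flight, lift balances weight: W = mg = 8580 × 9.81 = 84170 N.
q = ½ρv² = ½ × 0.413 × 156² = 5025 Pa.
CL = 2W/(ρv²S) = 2×84170/(0.413×156²×38.2) = 0.4385.

CL = 0.438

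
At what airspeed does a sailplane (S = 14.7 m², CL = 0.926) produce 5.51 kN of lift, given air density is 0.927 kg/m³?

L = ½ρv²S·CL ⇒ v = √(2L/(ρ·S·CL))
v = √(2 × 5510 / (0.927 × 14.7 × 0.926)) = √873.3 = 29.6 m/s

v = 29.6 m/s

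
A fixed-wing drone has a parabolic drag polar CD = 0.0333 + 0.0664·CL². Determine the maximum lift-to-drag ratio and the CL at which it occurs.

(L/D)max = 10.6, at CL = 0.708

For CD = CD0 + K·CL², (L/D)max occurs at CL* = √(CD0/K) and equals 1/(2√(K·CD0)).
(L/D)max = 1/(2√(0.0664 × 0.0333)) = 1/(2 × 0.04702) = 10.6
CL* = √(0.0333/0.0664) = 0.708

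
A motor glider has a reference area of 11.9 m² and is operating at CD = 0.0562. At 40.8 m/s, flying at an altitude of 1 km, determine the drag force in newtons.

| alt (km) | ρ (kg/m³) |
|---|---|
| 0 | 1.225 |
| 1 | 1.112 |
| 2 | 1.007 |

At 1 km, from the table: ρ = 1.112 kg/m³.
Dynamic pressure q = ½ρv² = ½ × 1.112 × 40.8² = 925.5 Pa.
D = q·S·CD = 925.5 × 11.9 × 0.0562 = 619 N

D = 619 N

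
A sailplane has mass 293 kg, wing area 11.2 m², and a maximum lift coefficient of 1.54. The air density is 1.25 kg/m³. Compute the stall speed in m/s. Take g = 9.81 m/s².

Weight W = mg = 293 × 9.81 = 2874 N.
From L = ½ρV²S·CL,max = W: V_stall = √(2W/(ρSCL,max)) = √(2·2874/(1.25·11.2·1.54))
V_stall = √266.6 = 16.3 m/s

V_stall = 16.3 m/s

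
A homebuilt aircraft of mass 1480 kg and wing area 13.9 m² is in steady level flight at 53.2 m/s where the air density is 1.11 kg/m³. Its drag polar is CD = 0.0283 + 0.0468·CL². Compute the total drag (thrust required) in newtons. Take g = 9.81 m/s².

D = 1070 N

Level flight ⇒ L = W = m·g = 1480 × 9.81 = 14519 N.
Dynamic pressure q = 0.5 × 1.11 × 53.2² = 1571 Pa.
CL = W/(q·S) = 14519 / (1571 × 13.9) = 0.665.
CD = 0.0283 + 0.0468 × 0.665² = 0.04899.
D = q·S·CD = 1571 × 13.9 × 0.04899 = 1070 N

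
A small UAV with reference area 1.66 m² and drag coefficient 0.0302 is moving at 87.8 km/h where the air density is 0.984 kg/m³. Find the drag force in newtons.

D = 14.7 N

Convert speed: v = 87.8 km/h ÷ 3.6 = 24.39 m/s.
Dynamic pressure q = ½ρv² = ½ × 0.984 × 24.39² = 292.7 Pa.
D = q·S·CD = 292.7 × 1.66 × 0.0302 = 14.7 N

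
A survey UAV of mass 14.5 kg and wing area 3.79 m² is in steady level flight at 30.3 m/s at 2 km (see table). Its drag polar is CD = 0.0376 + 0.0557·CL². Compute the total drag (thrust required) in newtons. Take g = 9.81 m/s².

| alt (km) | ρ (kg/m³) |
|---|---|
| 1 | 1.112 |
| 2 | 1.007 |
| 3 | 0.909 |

At 2 km, from the table: ρ = 1.007 kg/m³.
In steady level flight, lift balances weight: W = mg = 14.5 × 9.81 = 142.25 N.
Dynamic pressure q = 0.5 × 1.007 × 30.3² = 462.3 Pa.
Required CL = L/(qS) = 142.25/(462.3·3.79) = 0.08119.
CD = 0.0376 + 0.0557 × 0.08119² = 0.03797.
D = q·S·CD = 462.3 × 3.79 × 0.03797 = 66.52 N

D = 66.5 N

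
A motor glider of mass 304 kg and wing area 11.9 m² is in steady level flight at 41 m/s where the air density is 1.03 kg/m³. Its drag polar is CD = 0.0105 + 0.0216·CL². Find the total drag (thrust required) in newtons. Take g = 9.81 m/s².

In steady level flight, lift balances weight: W = mg = 304 × 9.81 = 2982.2 N.
q = ½ρv² = ½ × 1.03 × 41² = 865.7 Pa.
CL = W/(q·S) = 2982.2 / (865.7 × 11.9) = 0.2895.
CD = 0.0105 + 0.0216 × 0.2895² = 0.01231.
D = q·S·CD = 865.7 × 11.9 × 0.01231 = 126.8 N

D = 127 N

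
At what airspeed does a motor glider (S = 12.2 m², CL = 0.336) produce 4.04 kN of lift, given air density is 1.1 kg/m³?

L = ½ρv²S·CL ⇒ v = √(2L/(ρ·S·CL))
v = √(2 × 4040 / (1.1 × 12.2 × 0.336)) = √1792 = 42.3 m/s

v = 42.3 m/s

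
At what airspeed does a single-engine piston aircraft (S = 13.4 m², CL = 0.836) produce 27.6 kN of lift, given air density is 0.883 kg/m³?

v = 74.7 m/s

L = ½ρv²S·CL ⇒ v = √(2L/(ρ·S·CL))
v = √(2 × 27600 / (0.883 × 13.4 × 0.836)) = √5580 = 74.7 m/s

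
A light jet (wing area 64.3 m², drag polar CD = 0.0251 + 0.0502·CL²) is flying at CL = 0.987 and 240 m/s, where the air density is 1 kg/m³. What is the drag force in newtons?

CD = 0.0251 + 0.0502 × 0.987² = 0.074
D = ½ρv²S·CD = ½ × 1 × 240² × 64.3 × 0.074 = 1.37×10^5 N

D = 1.37×10^5 N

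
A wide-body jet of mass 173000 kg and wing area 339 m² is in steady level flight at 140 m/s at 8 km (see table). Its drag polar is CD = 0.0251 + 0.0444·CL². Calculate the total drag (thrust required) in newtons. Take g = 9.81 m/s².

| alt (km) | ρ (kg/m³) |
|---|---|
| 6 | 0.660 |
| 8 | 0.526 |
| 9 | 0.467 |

D = 1.17×10^5 N

At 8 km, from the table: ρ = 0.526 kg/m³.
Weight W = mg = 173000 × 9.81 = 1.6971×10^6 N; in level flight L = W.
q = ½ρv² = ½ × 0.526 × 140² = 5155 Pa.
CL = W/(q·S) = 1.6971×10^6 / (5155 × 339) = 0.9712.
CD = 0.0251 + 0.0444 × 0.9712² = 0.06698.
D = q·S·CD = 5155 × 339 × 0.06698 = 1.17×10^5 N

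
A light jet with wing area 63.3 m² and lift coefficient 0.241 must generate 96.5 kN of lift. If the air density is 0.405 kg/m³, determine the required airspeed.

L = ½ρv²S·CL ⇒ v = √(2L/(ρ·S·CL))
v = √(2 × 96500 / (0.405 × 63.3 × 0.241)) = √31240 = 177 m/s

v = 177 m/s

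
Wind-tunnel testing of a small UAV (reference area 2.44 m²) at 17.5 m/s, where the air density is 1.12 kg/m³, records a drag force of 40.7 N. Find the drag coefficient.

From D = ½ρv²S·CD, rearranging gives CD = 2D/(ρv²S).
CD = 2 × 40.7 / (1.12 × 17.5² × 2.44) = 0.0973

CD = 0.0973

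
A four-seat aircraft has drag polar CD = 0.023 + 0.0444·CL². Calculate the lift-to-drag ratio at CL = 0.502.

CD = 0.023 + 0.0444 × 0.502² = 0.03419
L/D = CL/CD = 0.502 / 0.03419 = 14.7

L/D = 14.7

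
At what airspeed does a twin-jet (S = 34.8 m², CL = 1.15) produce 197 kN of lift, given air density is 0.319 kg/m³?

L = ½ρv²S·CL ⇒ v = √(2L/(ρ·S·CL))
v = √(2 × 1.97×10^5 / (0.319 × 34.8 × 1.15)) = √30860 = 176 m/s

v = 176 m/s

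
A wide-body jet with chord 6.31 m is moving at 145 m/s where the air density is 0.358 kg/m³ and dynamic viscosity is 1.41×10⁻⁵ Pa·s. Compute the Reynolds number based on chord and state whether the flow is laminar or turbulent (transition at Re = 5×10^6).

Re = ρ·v·c/μ = 0.358 × 145 × 6.31 / (1.41×10⁻⁵) = 2.32×10^7
Since 2.32×10^7 > 5×10^6, the flow is turbulent.

Re = 2.32×10^7 (turbulent)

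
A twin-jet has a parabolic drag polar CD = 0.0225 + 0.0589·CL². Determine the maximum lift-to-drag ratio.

(L/D)max = 13.7

For CD = CD0 + K·CL², (L/D)max occurs at CL* = √(CD0/K) and equals 1/(2√(K·CD0)).
(L/D)max = 1/(2√(0.0589 × 0.0225)) = 1/(2 × 0.0364) = 13.7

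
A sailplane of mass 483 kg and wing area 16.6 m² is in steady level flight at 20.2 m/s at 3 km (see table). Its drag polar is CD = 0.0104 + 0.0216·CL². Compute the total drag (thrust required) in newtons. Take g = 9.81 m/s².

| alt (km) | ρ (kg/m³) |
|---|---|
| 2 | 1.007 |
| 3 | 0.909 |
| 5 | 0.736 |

D = 190 N

At 3 km, from the table: ρ = 0.909 kg/m³.
In steady level flight, lift balances weight: W = mg = 483 × 9.81 = 4738.2 N.
q = ½ρv² = ½ × 0.909 × 20.2² = 185.5 Pa.
Required CL = L/(qS) = 4738.2/(185.5·16.6) = 1.539.
CD = 0.0104 + 0.0216 × 1.539² = 0.06157.
D = q·S·CD = 185.5 × 16.6 × 0.06157 = 189.5 N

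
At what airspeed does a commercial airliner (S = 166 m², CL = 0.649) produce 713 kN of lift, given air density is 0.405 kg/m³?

L = ½ρv²S·CL ⇒ v = √(2L/(ρ·S·CL))
v = √(2 × 7.13×10^5 / (0.405 × 166 × 0.649)) = √32680 = 181 m/s

v = 181 m/s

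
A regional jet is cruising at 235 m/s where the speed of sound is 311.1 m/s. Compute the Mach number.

M = v/a = 235 / 311.1 = 0.755

M = 0.755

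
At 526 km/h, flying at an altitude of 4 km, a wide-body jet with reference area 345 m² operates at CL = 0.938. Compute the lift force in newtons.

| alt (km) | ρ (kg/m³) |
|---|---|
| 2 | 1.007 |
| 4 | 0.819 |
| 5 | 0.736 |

At 4 km, from the table: ρ = 0.819 kg/m³.
Convert speed: v = 526 km/h ÷ 3.6 = 146.1 m/s.
Dynamic pressure q = ½ρv² = ½ × 0.819 × 146.1² = 8742 Pa.
L = q·S·CL = 8742 × 345 × 0.938 = 2.83×10^6 N ≈ 2830 kN

L = 2.83×10^6 N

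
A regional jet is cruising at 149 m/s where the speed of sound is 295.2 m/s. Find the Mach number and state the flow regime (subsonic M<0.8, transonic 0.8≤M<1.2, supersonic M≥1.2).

M = v/a = 149 / 295.2 = 0.505
M = 0.505 → subsonic.

M = 0.505 (subsonic)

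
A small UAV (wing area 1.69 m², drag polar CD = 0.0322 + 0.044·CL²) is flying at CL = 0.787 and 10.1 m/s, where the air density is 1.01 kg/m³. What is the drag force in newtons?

D = 5.18 N

CD = 0.0322 + 0.044 × 0.787² = 0.05945
D = ½ρv²S·CD = ½ × 1.01 × 10.1² × 1.69 × 0.05945 = 5.18 N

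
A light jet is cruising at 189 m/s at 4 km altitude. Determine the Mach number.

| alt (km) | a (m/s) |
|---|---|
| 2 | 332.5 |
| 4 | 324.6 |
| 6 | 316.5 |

At 4 km, from the table: a = 324.6 m/s.
M = v/a = 189 / 324.6 = 0.582

M = 0.582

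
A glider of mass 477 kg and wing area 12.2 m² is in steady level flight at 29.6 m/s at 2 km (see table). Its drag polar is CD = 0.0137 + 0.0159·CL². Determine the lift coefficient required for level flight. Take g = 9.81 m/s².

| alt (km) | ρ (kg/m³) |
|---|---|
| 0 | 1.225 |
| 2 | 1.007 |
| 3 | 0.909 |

CL = 0.869

At 2 km, from the table: ρ = 1.007 kg/m³.
Level flight ⇒ L = W = m·g = 477 × 9.81 = 4679.4 N.
Dynamic pressure q = 0.5 × 1.007 × 29.6² = 441.1 Pa.
Required CL = L/(qS) = 4679.4/(441.1·12.2) = 0.8695.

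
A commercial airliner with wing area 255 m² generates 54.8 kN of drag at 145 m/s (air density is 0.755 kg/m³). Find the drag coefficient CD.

From D = ½ρv²S·CD, rearranging gives CD = 2D/(ρv²S).
CD = 2 × 54800 / (0.755 × 145² × 255) = 0.0271

CD = 0.0271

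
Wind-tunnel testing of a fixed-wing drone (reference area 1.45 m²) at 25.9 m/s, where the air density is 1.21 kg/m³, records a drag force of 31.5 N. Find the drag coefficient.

CD = 0.0535

From D = ½ρv²S·CD, rearranging gives CD = 2D/(ρv²S).
CD = 2 × 31.5 / (1.21 × 25.9² × 1.45) = 0.0535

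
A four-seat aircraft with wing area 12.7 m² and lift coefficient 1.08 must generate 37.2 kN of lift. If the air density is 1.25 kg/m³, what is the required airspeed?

v = 65.9 m/s

L = ½ρv²S·CL ⇒ v = √(2L/(ρ·S·CL))
v = √(2 × 37200 / (1.25 × 12.7 × 1.08)) = √4339 = 65.9 m/s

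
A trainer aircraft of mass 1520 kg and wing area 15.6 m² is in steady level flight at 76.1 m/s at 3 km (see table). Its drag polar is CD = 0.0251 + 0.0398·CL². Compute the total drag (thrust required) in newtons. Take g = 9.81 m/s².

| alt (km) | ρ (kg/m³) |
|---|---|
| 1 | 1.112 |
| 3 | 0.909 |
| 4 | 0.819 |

At 3 km, from the table: ρ = 0.909 kg/m³.
In steady level flight, lift balances weight: W = mg = 1520 × 9.81 = 14911 N.
q = ½ρv² = ½ × 0.909 × 76.1² = 2632 Pa.
Required CL = L/(qS) = 14911/(2632·15.6) = 0.3631.
CD = 0.0251 + 0.0398 × 0.3631² = 0.03035.
D = q·S·CD = 2632 × 15.6 × 0.03035 = 1246 N

D = 1250 N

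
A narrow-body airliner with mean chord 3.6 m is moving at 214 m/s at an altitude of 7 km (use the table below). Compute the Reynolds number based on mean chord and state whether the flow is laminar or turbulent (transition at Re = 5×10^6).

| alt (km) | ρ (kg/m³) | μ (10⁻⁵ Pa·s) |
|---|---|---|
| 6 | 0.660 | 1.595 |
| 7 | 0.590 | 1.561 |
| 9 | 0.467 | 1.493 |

Re = 2.91×10^7 (turbulent)

At 7 km, from the table: ρ = 0.590 kg/m³, μ = 1.561×10⁻⁵ Pa·s.
Re = ρ·v·c/μ = 0.59 × 214 × 3.6 / (1.561×10⁻⁵) = 2.91×10^7
Since 2.91×10^7 > 5×10^6, the flow is turbulent.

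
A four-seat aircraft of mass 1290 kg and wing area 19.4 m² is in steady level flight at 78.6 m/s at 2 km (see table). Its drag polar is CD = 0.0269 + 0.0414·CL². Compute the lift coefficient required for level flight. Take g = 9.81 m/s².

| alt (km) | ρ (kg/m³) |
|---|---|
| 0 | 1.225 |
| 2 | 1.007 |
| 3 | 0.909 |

At 2 km, from the table: ρ = 1.007 kg/m³.
Weight W = mg = 1290 × 9.81 = 12655 N; in level flight L = W.
q = ½ρv² = ½ × 1.007 × 78.6² = 3111 Pa.
Required CL = L/(qS) = 12655/(3111·19.4) = 0.2097.

CL = 0.21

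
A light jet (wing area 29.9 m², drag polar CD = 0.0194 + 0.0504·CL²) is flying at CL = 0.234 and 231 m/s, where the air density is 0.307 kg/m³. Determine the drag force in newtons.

D = 5430 N

CD = 0.0194 + 0.0504 × 0.234² = 0.02216
D = ½ρv²S·CD = ½ × 0.307 × 231² × 29.9 × 0.02216 = 5430 N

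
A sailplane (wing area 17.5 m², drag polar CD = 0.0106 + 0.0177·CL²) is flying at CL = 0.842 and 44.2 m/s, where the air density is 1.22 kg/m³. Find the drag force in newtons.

D = 483 N

CD = 0.0106 + 0.0177 × 0.842² = 0.02315
D = ½ρv²S·CD = ½ × 1.22 × 44.2² × 17.5 × 0.02315 = 483 N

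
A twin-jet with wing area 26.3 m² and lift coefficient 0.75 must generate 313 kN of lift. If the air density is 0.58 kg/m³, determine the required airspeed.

L = ½ρv²S·CL ⇒ v = √(2L/(ρ·S·CL))
v = √(2 × 3.13×10^5 / (0.58 × 26.3 × 0.75)) = √54720 = 234 m/s

v = 234 m/s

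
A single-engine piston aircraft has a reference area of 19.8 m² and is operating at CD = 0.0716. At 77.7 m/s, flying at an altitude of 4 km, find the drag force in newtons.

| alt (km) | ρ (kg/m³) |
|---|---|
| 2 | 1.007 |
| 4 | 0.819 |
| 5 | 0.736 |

D = 3500 N

At 4 km, from the table: ρ = 0.819 kg/m³.
Dynamic pressure q = ½ρv² = ½ × 0.819 × 77.7² = 2472 Pa.
D = q·S·CD = 2472 × 19.8 × 0.0716 = 3500 N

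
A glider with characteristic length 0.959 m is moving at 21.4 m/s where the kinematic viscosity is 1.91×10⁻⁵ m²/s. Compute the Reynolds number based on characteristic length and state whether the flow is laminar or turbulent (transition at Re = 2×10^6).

Re = 1.07×10^6 (laminar)

Re = v·c/ν = 21.4 × 0.959 / (1.91×10⁻⁵) = 1.07×10^6
Since 1.07×10^6 < 2×10^6, the flow is laminar.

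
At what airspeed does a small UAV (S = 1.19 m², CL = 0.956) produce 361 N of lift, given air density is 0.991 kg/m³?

v = 25.3 m/s

L = ½ρv²S·CL ⇒ v = √(2L/(ρ·S·CL))
v = √(2 × 361 / (0.991 × 1.19 × 0.956)) = √640.4 = 25.3 m/s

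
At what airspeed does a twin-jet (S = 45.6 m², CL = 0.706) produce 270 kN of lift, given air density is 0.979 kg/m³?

L = ½ρv²S·CL ⇒ v = √(2L/(ρ·S·CL))
v = √(2 × 2.7×10^5 / (0.979 × 45.6 × 0.706)) = √17130 = 131 m/s

v = 131 m/s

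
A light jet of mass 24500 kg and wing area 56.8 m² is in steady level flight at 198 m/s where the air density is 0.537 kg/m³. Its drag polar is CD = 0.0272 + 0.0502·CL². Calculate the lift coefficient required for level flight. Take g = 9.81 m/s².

CL = 0.402

Level flight ⇒ L = W = m·g = 24500 × 9.81 = 2.4034×10^5 N.
Dynamic pressure q = 0.5 × 0.537 × 198² = 10530 Pa.
CL = W/(q·S) = 2.4034×10^5 / (10530 × 56.8) = 0.402.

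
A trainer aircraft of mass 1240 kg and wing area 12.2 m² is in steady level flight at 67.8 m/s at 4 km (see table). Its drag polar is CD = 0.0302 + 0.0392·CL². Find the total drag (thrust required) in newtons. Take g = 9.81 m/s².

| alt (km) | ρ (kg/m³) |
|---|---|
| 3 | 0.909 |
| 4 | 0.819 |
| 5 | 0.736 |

D = 946 N

At 4 km, from the table: ρ = 0.819 kg/m³.
Level flight ⇒ L = W = m·g = 1240 × 9.81 = 12164 N.
q = ½ρv² = ½ × 0.819 × 67.8² = 1882 Pa.
Required CL = L/(qS) = 12164/(1882·12.2) = 0.5297.
CD = 0.0302 + 0.0392 × 0.5297² = 0.0412.
D = q·S·CD = 1882 × 12.2 × 0.0412 = 946.1 N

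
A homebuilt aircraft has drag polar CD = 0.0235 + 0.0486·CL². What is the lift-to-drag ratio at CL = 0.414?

CD = 0.0235 + 0.0486 × 0.414² = 0.03183
L/D = CL/CD = 0.414 / 0.03183 = 13

L/D = 13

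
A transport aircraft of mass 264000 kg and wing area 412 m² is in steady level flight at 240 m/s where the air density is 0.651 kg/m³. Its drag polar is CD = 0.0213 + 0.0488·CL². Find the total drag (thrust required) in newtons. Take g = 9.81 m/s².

Level flight ⇒ L = W = m·g = 264000 × 9.81 = 2.5898×10^6 N.
q = ½ρv² = ½ × 0.651 × 240² = 18750 Pa.
CL = 2W/(ρv²S) = 2×2.5898×10^6/(0.651×240²×412) = 0.3353.
CD = 0.0213 + 0.0488 × 0.3353² = 0.02679.
D = q·S·CD = 18750 × 412 × 0.02679 = 2.069×10^5 N

D = 2.07×10^5 N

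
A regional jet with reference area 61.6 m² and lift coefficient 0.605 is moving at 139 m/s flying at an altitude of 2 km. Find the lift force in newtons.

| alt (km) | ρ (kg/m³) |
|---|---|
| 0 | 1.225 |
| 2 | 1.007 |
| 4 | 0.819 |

At 2 km, from the table: ρ = 1.007 kg/m³.
L = ½ρv²S·CL = ½ × 1.007 × 139² × 61.6 × 0.605 = 3.63×10^5 N ≈ 363 kN

L = 3.63×10^5 N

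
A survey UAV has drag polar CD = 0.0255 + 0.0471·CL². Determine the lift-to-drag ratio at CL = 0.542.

L/D = 13.8

CD = 0.0255 + 0.0471 × 0.542² = 0.03934
L/D = CL/CD = 0.542 / 0.03934 = 13.8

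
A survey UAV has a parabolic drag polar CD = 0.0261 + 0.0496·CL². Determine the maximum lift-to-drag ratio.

For CD = CD0 + K·CL², (L/D)max occurs at CL* = √(CD0/K) and equals 1/(2√(K·CD0)).
(L/D)max = 1/(2√(0.0496 × 0.0261)) = 1/(2 × 0.03598) = 13.9

(L/D)max = 13.9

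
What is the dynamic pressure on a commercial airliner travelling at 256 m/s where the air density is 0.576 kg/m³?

q = ½ρv² = ½ × 0.576 × 256² = 18900 Pa

q = 18900 Pa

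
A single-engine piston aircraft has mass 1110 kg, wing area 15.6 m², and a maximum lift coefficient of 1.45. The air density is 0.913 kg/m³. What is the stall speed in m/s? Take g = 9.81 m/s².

Stall occurs when L = W at CL,max. W = mg = 1110 × 9.81 = 10890 N.
From L = ½ρV²S·CL,max = W: V_stall = √(2W/(ρSCL,max)) = √(2·10890/(0.913·15.6·1.45))
V_stall = √1055 = 32.5 m/s

V_stall = 32.5 m/s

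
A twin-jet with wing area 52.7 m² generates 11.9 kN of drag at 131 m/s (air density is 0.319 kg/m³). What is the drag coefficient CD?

From D = ½ρv²S·CD, rearranging gives CD = 2D/(ρv²S).
CD = 2 × 11900 / (0.319 × 131² × 52.7) = 0.0825

CD = 0.0825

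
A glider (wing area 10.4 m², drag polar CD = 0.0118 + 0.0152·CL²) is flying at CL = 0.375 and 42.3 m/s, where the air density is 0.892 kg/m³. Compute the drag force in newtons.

CD = 0.0118 + 0.0152 × 0.375² = 0.01394
D = ½ρv²S·CD = ½ × 0.892 × 42.3² × 10.4 × 0.01394 = 116 N

D = 116 N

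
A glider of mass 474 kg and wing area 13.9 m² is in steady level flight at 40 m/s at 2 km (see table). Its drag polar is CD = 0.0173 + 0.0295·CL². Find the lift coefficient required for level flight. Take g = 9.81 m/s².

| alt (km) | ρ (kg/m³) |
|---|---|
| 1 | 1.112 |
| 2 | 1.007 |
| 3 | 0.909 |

At 2 km, from the table: ρ = 1.007 kg/m³.
In steady level flight, lift balances weight: W = mg = 474 × 9.81 = 4649.9 N.
Dynamic pressure q = 0.5 × 1.007 × 40² = 805.6 Pa.
CL = W/(q·S) = 4649.9 / (805.6 × 13.9) = 0.4153.

CL = 0.415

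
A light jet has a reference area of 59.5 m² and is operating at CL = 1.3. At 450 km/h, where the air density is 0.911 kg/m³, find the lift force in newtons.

L = 5.51×10^5 N

Convert speed: v = 450 km/h ÷ 3.6 = 125 m/s.
L = ½ρv²S·CL = ½ × 0.911 × 125² × 59.5 × 1.3 = 5.51×10^5 N ≈ 551 kN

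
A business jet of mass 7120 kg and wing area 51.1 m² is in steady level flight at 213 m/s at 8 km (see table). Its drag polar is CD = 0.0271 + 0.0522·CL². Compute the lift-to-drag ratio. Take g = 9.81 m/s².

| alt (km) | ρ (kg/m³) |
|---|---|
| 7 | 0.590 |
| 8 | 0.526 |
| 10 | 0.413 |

At 8 km, from the table: ρ = 0.526 kg/m³.
Level flight ⇒ L = W = m·g = 7120 × 9.81 = 69847 N.
Dynamic pressure q = 0.5 × 0.526 × 213² = 11930 Pa.
CL = W/(q·S) = 69847 / (11930 × 51.1) = 0.1146.
CD = 0.0271 + 0.0522 × 0.1146² = 0.02779.
L/D = CL/CD = 0.1146 / 0.02779 = 4.12

L/D = 4.12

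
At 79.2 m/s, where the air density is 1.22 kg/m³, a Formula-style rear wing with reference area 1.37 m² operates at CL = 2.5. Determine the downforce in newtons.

L = ½ρv²S·CL = ½ × 1.22 × 79.2² × 1.37 × 2.5 = 13100 N ≈ 13.1 kN

L = 13100 N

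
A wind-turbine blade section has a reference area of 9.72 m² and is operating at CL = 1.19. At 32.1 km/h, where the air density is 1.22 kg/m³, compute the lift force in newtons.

L = 561 N

Convert speed: v = 32.1 km/h ÷ 3.6 = 8.917 m/s.
Dynamic pressure q = ½ρv² = ½ × 1.22 × 8.917² = 48.5 Pa.
L = q·S·CL = 48.5 × 9.72 × 1.19 = 561 N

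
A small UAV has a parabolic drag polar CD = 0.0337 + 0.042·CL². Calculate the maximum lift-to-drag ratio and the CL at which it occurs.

(L/D)max = 13.3, at CL = 0.896

For CD = CD0 + K·CL², (L/D)max occurs at CL* = √(CD0/K) and equals 1/(2√(K·CD0)).
(L/D)max = 1/(2√(0.042 × 0.0337)) = 1/(2 × 0.03762) = 13.3
CL* = √(0.0337/0.042) = 0.896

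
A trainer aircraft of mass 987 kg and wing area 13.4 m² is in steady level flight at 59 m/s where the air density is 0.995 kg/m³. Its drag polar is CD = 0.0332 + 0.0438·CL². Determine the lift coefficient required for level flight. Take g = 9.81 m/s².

Weight W = mg = 987 × 9.81 = 9682.5 N; in level flight L = W.
q = ½ρv² = ½ × 0.995 × 59² = 1732 Pa.
Required CL = L/(qS) = 9682.5/(1732·13.4) = 0.4172.

CL = 0.417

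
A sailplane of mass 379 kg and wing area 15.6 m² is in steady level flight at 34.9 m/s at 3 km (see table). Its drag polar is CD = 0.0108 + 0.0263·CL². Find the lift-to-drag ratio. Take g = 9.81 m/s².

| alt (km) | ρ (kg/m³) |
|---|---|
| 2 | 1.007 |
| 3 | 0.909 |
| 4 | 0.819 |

At 3 km, from the table: ρ = 0.909 kg/m³.
In steady level flight, lift balances weight: W = mg = 379 × 9.81 = 3718 N.
Dynamic pressure q = 0.5 × 0.909 × 34.9² = 553.6 Pa.
CL = 2W/(ρv²S) = 2×3718/(0.909×34.9²×15.6) = 0.4305.
CD = 0.0108 + 0.0263 × 0.4305² = 0.01567.
L/D = CL/CD = 0.4305 / 0.01567 = 27.5

L/D = 27.5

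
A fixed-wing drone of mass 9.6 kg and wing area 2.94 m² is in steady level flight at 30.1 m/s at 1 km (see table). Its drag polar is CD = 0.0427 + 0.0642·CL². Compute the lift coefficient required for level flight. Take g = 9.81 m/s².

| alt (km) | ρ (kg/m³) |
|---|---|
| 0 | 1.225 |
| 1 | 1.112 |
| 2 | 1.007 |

CL = 0.0636

At 1 km, from the table: ρ = 1.112 kg/m³.
Weight W = mg = 9.6 × 9.81 = 94.176 N; in level flight L = W.
q = ½ρv² = ½ × 1.112 × 30.1² = 503.7 Pa.
CL = 2W/(ρv²S) = 2×94.176/(1.112×30.1²×2.94) = 0.06359.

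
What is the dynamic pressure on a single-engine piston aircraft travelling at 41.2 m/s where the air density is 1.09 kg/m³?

q = ½ρv² = ½ × 1.09 × 41.2² = 925 Pa

q = 925 Pa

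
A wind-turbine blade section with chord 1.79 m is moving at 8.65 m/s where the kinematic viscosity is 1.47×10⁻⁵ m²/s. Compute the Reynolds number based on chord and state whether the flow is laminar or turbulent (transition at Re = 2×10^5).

Re = 1.05×10^6 (turbulent)

Re = v·c/ν = 8.65 × 1.79 / (1.47×10⁻⁵) = 1.05×10^6
Since 1.05×10^6 > 2×10^5, the flow is turbulent.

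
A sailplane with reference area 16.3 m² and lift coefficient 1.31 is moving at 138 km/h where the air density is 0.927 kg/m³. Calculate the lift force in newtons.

Convert speed: v = 138 km/h ÷ 3.6 = 38.33 m/s.
L = ½ρv²S·CL = ½ × 0.927 × 38.33² × 16.3 × 1.31 = 14500 N ≈ 14.5 kN

L = 14500 N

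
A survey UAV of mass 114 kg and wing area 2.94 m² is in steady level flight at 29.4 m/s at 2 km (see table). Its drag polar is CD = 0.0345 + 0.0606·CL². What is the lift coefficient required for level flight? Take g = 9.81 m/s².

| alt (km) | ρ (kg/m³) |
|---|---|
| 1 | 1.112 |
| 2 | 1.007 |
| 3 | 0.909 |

CL = 0.874

At 2 km, from the table: ρ = 1.007 kg/m³.
Weight W = mg = 114 × 9.81 = 1118.3 N; in level flight L = W.
Dynamic pressure q = 0.5 × 1.007 × 29.4² = 435.2 Pa.
Required CL = L/(qS) = 1118.3/(435.2·2.94) = 0.874.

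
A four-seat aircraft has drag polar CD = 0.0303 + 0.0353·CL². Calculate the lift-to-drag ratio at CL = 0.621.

CD = 0.0303 + 0.0353 × 0.621² = 0.04391
L/D = CL/CD = 0.621 / 0.04391 = 14.1

L/D = 14.1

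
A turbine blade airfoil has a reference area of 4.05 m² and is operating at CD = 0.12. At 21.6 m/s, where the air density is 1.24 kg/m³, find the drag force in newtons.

D = 141 N

Dynamic pressure q = ½ρv² = ½ × 1.24 × 21.6² = 289.3 Pa.
D = q·S·CD = 289.3 × 4.05 × 0.12 = 141 N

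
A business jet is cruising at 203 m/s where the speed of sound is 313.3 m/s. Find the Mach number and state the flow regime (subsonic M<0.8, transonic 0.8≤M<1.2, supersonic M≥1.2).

M = v/a = 203 / 313.3 = 0.648
M = 0.648 → subsonic.

M = 0.648 (subsonic)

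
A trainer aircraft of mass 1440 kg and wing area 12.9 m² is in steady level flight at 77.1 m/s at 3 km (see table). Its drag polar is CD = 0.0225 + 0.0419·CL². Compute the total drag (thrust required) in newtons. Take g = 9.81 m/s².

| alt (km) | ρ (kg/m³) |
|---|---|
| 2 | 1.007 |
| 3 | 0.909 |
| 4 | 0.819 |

D = 1020 N

At 3 km, from the table: ρ = 0.909 kg/m³.
Level flight ⇒ L = W = m·g = 1440 × 9.81 = 14126 N.
q = ½ρv² = ½ × 0.909 × 77.1² = 2702 Pa.
CL = W/(q·S) = 14126 / (2702 × 12.9) = 0.4053.
CD = 0.0225 + 0.0419 × 0.4053² = 0.02938.
D = q·S·CD = 2702 × 12.9 × 0.02938 = 1024 N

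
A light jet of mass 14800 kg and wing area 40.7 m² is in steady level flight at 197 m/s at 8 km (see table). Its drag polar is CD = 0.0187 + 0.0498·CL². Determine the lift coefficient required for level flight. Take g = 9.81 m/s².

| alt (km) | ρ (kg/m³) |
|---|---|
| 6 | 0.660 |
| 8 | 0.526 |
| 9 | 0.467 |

CL = 0.35

At 8 km, from the table: ρ = 0.526 kg/m³.
Level flight ⇒ L = W = m·g = 14800 × 9.81 = 1.4519×10^5 N.
Dynamic pressure q = 0.5 × 0.526 × 197² = 10210 Pa.
CL = W/(q·S) = 1.4519×10^5 / (10210 × 40.7) = 0.3495.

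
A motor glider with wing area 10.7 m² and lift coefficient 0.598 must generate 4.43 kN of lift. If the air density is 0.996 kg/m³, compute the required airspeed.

L = ½ρv²S·CL ⇒ v = √(2L/(ρ·S·CL))
v = √(2 × 4430 / (0.996 × 10.7 × 0.598)) = √1390 = 37.3 m/s

v = 37.3 m/s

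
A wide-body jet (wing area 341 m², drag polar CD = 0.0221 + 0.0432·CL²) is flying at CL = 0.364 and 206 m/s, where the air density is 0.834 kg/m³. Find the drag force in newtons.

D = 1.68×10^5 N

CD = 0.0221 + 0.0432 × 0.364² = 0.02782
D = ½ρv²S·CD = ½ × 0.834 × 206² × 341 × 0.02782 = 1.68×10^5 N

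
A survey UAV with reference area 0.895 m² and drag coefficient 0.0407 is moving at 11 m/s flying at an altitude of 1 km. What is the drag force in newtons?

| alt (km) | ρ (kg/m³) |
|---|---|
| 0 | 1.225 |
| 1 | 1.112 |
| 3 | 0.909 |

D = 2.45 N

At 1 km, from the table: ρ = 1.112 kg/m³.
D = ½ρv²S·CD = ½ × 1.112 × 11² × 0.895 × 0.0407 = 2.45 N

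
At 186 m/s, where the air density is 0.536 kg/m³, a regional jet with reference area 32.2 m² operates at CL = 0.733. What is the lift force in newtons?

Dynamic pressure q = ½ρv² = ½ × 0.536 × 186² = 9272 Pa.
L = q·S·CL = 9272 × 32.2 × 0.733 = 2.19×10^5 N ≈ 219 kN

L = 2.19×10^5 N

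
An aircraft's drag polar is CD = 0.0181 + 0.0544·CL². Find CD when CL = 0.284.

CD = 0.0181 + 0.0544 × 0.284² = 0.0181 + 0.004388 = 0.0225

CD = 0.0225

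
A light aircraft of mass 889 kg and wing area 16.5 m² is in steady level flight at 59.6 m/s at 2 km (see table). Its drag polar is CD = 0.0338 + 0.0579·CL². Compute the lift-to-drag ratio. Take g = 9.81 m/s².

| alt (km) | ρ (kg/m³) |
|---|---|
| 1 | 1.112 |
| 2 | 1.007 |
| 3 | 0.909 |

L/D = 7.61

At 2 km, from the table: ρ = 1.007 kg/m³.
Weight W = mg = 889 × 9.81 = 8721.1 N; in level flight L = W.
Dynamic pressure q = 0.5 × 1.007 × 59.6² = 1789 Pa.
Required CL = L/(qS) = 8721.1/(1789·16.5) = 0.2955.
CD = 0.0338 + 0.0579 × 0.2955² = 0.03886.
L/D = CL/CD = 0.2955 / 0.03886 = 7.61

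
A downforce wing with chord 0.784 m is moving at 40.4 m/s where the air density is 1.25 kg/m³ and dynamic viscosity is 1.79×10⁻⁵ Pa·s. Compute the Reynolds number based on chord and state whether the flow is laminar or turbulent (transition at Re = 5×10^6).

Re = 2.21×10^6 (laminar)

Re = ρ·v·c/μ = 1.25 × 40.4 × 0.784 / (1.79×10⁻⁵) = 2.21×10^6
Since 2.21×10^6 < 5×10^6, the flow is laminar.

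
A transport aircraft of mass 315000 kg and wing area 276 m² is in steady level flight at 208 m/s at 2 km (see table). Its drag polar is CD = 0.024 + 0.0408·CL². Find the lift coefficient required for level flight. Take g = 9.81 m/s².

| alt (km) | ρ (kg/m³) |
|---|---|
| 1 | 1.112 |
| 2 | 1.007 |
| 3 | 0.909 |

CL = 0.514

At 2 km, from the table: ρ = 1.007 kg/m³.
Level flight ⇒ L = W = m·g = 315000 × 9.81 = 3.0902×10^6 N.
Dynamic pressure q = 0.5 × 1.007 × 208² = 21780 Pa.
CL = 2W/(ρv²S) = 2×3.0902×10^6/(1.007×208²×276) = 0.514.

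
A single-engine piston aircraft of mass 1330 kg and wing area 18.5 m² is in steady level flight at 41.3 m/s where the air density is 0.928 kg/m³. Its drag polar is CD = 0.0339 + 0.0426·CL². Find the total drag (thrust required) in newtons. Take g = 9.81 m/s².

Weight W = mg = 1330 × 9.81 = 13047 N; in level flight L = W.
q = ½ρv² = ½ × 0.928 × 41.3² = 791.4 Pa.
CL = 2W/(ρv²S) = 2×13047/(0.928×41.3²×18.5) = 0.8911.
CD = 0.0339 + 0.0426 × 0.8911² = 0.06773.
D = q·S·CD = 791.4 × 18.5 × 0.06773 = 991.6 N

D = 992 N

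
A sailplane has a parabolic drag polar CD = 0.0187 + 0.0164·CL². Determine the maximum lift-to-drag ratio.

(L/D)max = 28.6

For CD = CD0 + K·CL², (L/D)max occurs at CL* = √(CD0/K) and equals 1/(2√(K·CD0)).
(L/D)max = 1/(2√(0.0164 × 0.0187)) = 1/(2 × 0.01751) = 28.6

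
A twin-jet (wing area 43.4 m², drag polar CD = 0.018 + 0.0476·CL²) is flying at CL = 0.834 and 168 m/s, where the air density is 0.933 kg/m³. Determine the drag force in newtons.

CD = 0.018 + 0.0476 × 0.834² = 0.05111
D = ½ρv²S·CD = ½ × 0.933 × 168² × 43.4 × 0.05111 = 29200 N

D = 29200 N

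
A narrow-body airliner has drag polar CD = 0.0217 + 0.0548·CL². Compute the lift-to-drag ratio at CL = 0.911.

L/D = 13.6

CD = 0.0217 + 0.0548 × 0.911² = 0.06718
L/D = CL/CD = 0.911 / 0.06718 = 13.6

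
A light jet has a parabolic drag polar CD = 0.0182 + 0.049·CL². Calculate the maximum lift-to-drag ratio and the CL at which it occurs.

For CD = CD0 + K·CL², (L/D)max occurs at CL* = √(CD0/K) and equals 1/(2√(K·CD0)).
(L/D)max = 1/(2√(0.049 × 0.0182)) = 1/(2 × 0.02986) = 16.7
CL* = √(0.0182/0.049) = 0.609

(L/D)max = 16.7, at CL = 0.609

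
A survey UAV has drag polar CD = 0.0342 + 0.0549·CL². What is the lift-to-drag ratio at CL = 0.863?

L/D = 11.5

CD = 0.0342 + 0.0549 × 0.863² = 0.07509
L/D = CL/CD = 0.863 / 0.07509 = 11.5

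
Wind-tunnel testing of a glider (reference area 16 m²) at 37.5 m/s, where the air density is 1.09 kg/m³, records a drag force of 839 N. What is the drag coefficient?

CD = 0.0684

From D = ½ρv²S·CD, rearranging gives CD = 2D/(ρv²S).
CD = 2 × 839 / (1.09 × 37.5² × 16) = 0.0684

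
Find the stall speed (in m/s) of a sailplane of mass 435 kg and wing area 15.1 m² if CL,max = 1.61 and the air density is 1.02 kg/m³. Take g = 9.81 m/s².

At stall, lift equals weight: L = W = m·g = 435 × 9.81 = 4267 N.
From L = ½ρV²S·CL,max = W: V_stall = √(2W/(ρSCL,max)) = √(2·4267/(1.02·15.1·1.61))
V_stall = √344.2 = 18.6 m/s

V_stall = 18.6 m/s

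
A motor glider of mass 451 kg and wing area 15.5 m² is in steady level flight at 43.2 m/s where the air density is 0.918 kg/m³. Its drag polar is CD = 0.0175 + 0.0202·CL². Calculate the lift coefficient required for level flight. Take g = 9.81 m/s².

CL = 0.333

Weight W = mg = 451 × 9.81 = 4424.3 N; in level flight L = W.
Dynamic pressure q = 0.5 × 0.918 × 43.2² = 856.6 Pa.
CL = W/(q·S) = 4424.3 / (856.6 × 15.5) = 0.3332.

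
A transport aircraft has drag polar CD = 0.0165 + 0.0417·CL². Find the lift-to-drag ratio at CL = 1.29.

CD = 0.0165 + 0.0417 × 1.29² = 0.08589
L/D = CL/CD = 1.29 / 0.08589 = 15

L/D = 15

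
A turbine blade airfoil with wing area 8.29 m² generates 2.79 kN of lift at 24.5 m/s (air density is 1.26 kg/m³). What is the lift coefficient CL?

From L = ½ρv²S·CL, rearranging gives CL = 2L/(ρv²S).
CL = 2 × 2790 / (1.26 × 24.5² × 8.29) = 0.89

CL = 0.89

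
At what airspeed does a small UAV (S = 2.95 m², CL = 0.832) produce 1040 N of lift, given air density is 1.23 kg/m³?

v = 26.2 m/s

L = ½ρv²S·CL ⇒ v = √(2L/(ρ·S·CL))
v = √(2 × 1040 / (1.23 × 2.95 × 0.832)) = √689 = 26.2 m/s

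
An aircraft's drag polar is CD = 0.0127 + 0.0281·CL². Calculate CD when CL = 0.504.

CD = 0.0127 + 0.0281 × 0.504² = 0.0127 + 0.007138 = 0.0198

CD = 0.0198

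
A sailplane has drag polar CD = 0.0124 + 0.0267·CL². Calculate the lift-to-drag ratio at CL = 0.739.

L/D = 27.4

CD = 0.0124 + 0.0267 × 0.739² = 0.02698
L/D = CL/CD = 0.739 / 0.02698 = 27.4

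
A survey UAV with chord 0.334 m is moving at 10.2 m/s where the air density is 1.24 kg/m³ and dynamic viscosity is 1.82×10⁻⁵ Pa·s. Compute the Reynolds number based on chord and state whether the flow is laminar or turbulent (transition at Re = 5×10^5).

Re = 2.32×10^5 (laminar)

Re = ρ·v·c/μ = 1.24 × 10.2 × 0.334 / (1.82×10⁻⁵) = 2.32×10^5
Since 2.32×10^5 < 5×10^5, the flow is laminar.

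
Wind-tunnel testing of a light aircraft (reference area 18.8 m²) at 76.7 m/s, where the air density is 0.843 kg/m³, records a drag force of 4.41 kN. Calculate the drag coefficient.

From D = ½ρv²S·CD, rearranging gives CD = 2D/(ρv²S).
CD = 2 × 4410 / (0.843 × 76.7² × 18.8) = 0.0946

CD = 0.0946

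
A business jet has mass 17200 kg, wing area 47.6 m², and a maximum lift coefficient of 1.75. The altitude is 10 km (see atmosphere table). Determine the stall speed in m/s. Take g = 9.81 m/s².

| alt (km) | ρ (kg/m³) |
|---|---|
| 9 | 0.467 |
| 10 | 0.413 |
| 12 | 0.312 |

V_stall = 99 m/s

At 10 km, from the table: ρ = 0.413 kg/m³.
Stall occurs when L = W at CL,max. W = mg = 17200 × 9.81 = 1.687×10^5 N.
From L = ½ρV²S·CL,max = W: V_stall = √(2W/(ρSCL,max)) = √(2·1.687×10^5/(0.413·47.6·1.75))
V_stall = √9809 = 99 m/s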